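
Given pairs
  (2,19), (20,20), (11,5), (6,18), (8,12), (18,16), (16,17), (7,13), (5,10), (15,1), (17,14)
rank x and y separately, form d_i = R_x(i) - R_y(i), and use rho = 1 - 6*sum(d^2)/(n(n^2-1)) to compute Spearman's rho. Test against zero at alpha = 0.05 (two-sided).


Step 1: Rank x and y separately (midranks; no ties here).
rank(x): 2->1, 20->11, 11->6, 6->3, 8->5, 18->10, 16->8, 7->4, 5->2, 15->7, 17->9
rank(y): 19->10, 20->11, 5->2, 18->9, 12->4, 16->7, 17->8, 13->5, 10->3, 1->1, 14->6
Step 2: d_i = R_x(i) - R_y(i); compute d_i^2.
  (1-10)^2=81, (11-11)^2=0, (6-2)^2=16, (3-9)^2=36, (5-4)^2=1, (10-7)^2=9, (8-8)^2=0, (4-5)^2=1, (2-3)^2=1, (7-1)^2=36, (9-6)^2=9
sum(d^2) = 190.
Step 3: rho = 1 - 6*190 / (11*(11^2 - 1)) = 1 - 1140/1320 = 0.136364.
Step 4: Under H0, t = rho * sqrt((n-2)/(1-rho^2)) = 0.4129 ~ t(9).
Step 5: Two-sided p-value from the t-distribution with 9 df = 0.689309.
Step 6: alpha = 0.05. fail to reject H0.

rho = 0.1364, p = 0.689309, fail to reject H0 at alpha = 0.05.


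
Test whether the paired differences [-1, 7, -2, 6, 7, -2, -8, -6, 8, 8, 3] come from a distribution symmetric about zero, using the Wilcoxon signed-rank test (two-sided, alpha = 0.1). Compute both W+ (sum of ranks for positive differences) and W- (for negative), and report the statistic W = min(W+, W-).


Step 1: Drop any zero differences (none here) and take |d_i|.
|d| = [1, 7, 2, 6, 7, 2, 8, 6, 8, 8, 3]
Step 2: Midrank |d_i| (ties get averaged ranks).
ranks: |1|->1, |7|->7.5, |2|->2.5, |6|->5.5, |7|->7.5, |2|->2.5, |8|->10, |6|->5.5, |8|->10, |8|->10, |3|->4
Step 3: Attach original signs; sum ranks with positive sign and with negative sign.
W+ = 7.5 + 5.5 + 7.5 + 10 + 10 + 4 = 44.5
W- = 1 + 2.5 + 2.5 + 10 + 5.5 = 21.5
(Check: W+ + W- = 66 should equal n(n+1)/2 = 66.)
Step 4: Test statistic W = min(W+, W-) = 21.5.
Step 5: Ties in |d|, so use the tie-corrected normal approximation.
        E[W] = n(n+1)/4 = 11*12/4 = 33.
        Tie groups: |d|=2 (t=2), |d|=6 (t=2), |d|=7 (t=2), |d|=8 (t=3); sum(t^3 - t) = 42.
        Var[W] = n(n+1)(2n+1)/24 - sum(t^3-t)/48 = 3036/24 - 42/48 = 125.625.
        z = (W - E[W]) / sqrt(Var[W]) = (21.5 - 33) / 11.2083 = -1.0260.
        Two-sided p = 2*Phi(z) = 0.304878.
Step 6: alpha = 0.1. fail to reject H0.

W+ = 44.5, W- = 21.5, W = min = 21.5, p = 0.304878, fail to reject H0.


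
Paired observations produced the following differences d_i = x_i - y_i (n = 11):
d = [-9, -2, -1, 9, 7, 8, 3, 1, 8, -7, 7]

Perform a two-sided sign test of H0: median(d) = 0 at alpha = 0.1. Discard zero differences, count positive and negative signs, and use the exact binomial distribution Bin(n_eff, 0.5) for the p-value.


Step 1: Discard zero differences. Original n = 11; n_eff = number of nonzero differences = 11.
Nonzero differences (with sign): -9, -2, -1, +9, +7, +8, +3, +1, +8, -7, +7
Step 2: Count signs: positive = 7, negative = 4.
Step 3: Under H0: P(positive) = 0.5, so the number of positives S ~ Bin(11, 0.5).
Step 4: Two-sided exact p-value = sum of Bin(11,0.5) probabilities at or below the observed probability = 0.548828.
Step 5: alpha = 0.1. fail to reject H0.

n_eff = 11, pos = 7, neg = 4, p = 0.548828, fail to reject H0.


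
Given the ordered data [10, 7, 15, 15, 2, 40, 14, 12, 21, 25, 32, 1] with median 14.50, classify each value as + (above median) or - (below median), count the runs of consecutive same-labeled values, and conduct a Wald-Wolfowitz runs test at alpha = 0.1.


Step 1: Compute median = 14.50; label A = above, B = below.
Labels in order: BBAABABBAAAB  (n_A = 6, n_B = 6)
Step 2: Count runs R = 7.
Step 3: Under H0 (random ordering), E[R] = 2*n_A*n_B/(n_A+n_B) + 1 = 2*6*6/12 + 1 = 7.0000.
        Var[R] = 2*n_A*n_B*(2*n_A*n_B - n_A - n_B) / ((n_A+n_B)^2 * (n_A+n_B-1)) = 4320/1584 = 2.7273.
        SD[R] = 1.6514.
Step 4: R = E[R], so z = 0 with no continuity correction.
Step 5: Two-sided p-value via normal approximation = 2*(1 - Phi(|z|)) = 1.000000.
Step 6: alpha = 0.1. fail to reject H0.

R = 7, z = 0.0000, p = 1.000000, fail to reject H0.


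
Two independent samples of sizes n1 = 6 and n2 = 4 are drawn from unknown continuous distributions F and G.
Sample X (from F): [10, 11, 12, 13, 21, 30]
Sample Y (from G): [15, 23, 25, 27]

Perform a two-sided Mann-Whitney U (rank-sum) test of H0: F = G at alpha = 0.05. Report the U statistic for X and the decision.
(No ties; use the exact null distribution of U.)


Step 1: Combine and sort all 10 observations; assign midranks.
sorted (value, group): (10,X), (11,X), (12,X), (13,X), (15,Y), (21,X), (23,Y), (25,Y), (27,Y), (30,X)
ranks: 10->1, 11->2, 12->3, 13->4, 15->5, 21->6, 23->7, 25->8, 27->9, 30->10
Step 2: Rank sum for X: R1 = 1 + 2 + 3 + 4 + 6 + 10 = 26.
Step 3: U_X = R1 - n1(n1+1)/2 = 26 - 6*7/2 = 26 - 21 = 5.
       U_Y = n1*n2 - U_X = 24 - 5 = 19.
Step 4: No ties, so the exact null distribution of U (based on enumerating the C(10,6) = 210 equally likely rank assignments) gives the two-sided p-value.
Step 5: p-value = 0.171429; compare to alpha = 0.05. fail to reject H0.

U_X = 5, p = 0.171429, fail to reject H0 at alpha = 0.05.


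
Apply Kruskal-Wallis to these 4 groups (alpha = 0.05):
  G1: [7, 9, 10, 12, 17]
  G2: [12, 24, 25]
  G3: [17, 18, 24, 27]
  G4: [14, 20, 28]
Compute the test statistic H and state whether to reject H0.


Step 1: Combine all N = 15 observations and assign midranks.
sorted (value, group, rank): (7,G1,1), (9,G1,2), (10,G1,3), (12,G1,4.5), (12,G2,4.5), (14,G4,6), (17,G1,7.5), (17,G3,7.5), (18,G3,9), (20,G4,10), (24,G2,11.5), (24,G3,11.5), (25,G2,13), (27,G3,14), (28,G4,15)
Step 2: Sum ranks within each group.
R_1 = 18 (n_1 = 5)
R_2 = 29 (n_2 = 3)
R_3 = 42 (n_3 = 4)
R_4 = 31 (n_4 = 3)
Step 3: H = 12/(N(N+1)) * sum(R_i^2/n_i) - 3(N+1)
     = 12/(15*16) * (18^2/5 + 29^2/3 + 42^2/4 + 31^2/3) - 3*16
     = 0.050000 * 1106.47 - 48
     = 7.323333.
Step 4: Ties present; correction factor C = 1 - 18/(15^3 - 15) = 0.994643. Corrected H = 7.323333 / 0.994643 = 7.362777.
Step 5: Under H0, H ~ chi^2(3); p-value = 0.061191.
Step 6: alpha = 0.05. fail to reject H0.

H = 7.3628, df = 3, p = 0.061191, fail to reject H0.


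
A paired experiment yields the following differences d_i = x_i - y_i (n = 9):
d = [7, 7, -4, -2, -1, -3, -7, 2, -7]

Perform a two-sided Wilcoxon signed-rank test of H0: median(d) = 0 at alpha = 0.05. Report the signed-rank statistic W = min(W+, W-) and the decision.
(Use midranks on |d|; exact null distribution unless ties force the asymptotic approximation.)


Step 1: Drop any zero differences (none here) and take |d_i|.
|d| = [7, 7, 4, 2, 1, 3, 7, 2, 7]
Step 2: Midrank |d_i| (ties get averaged ranks).
ranks: |7|->7.5, |7|->7.5, |4|->5, |2|->2.5, |1|->1, |3|->4, |7|->7.5, |2|->2.5, |7|->7.5
Step 3: Attach original signs; sum ranks with positive sign and with negative sign.
W+ = 7.5 + 7.5 + 2.5 = 17.5
W- = 5 + 2.5 + 1 + 4 + 7.5 + 7.5 = 27.5
(Check: W+ + W- = 45 should equal n(n+1)/2 = 45.)
Step 4: Test statistic W = min(W+, W-) = 17.5.
Step 5: Ties in |d|, so use the tie-corrected normal approximation.
        E[W] = n(n+1)/4 = 9*10/4 = 22.5.
        Tie groups: |d|=2 (t=2), |d|=7 (t=4); sum(t^3 - t) = 66.
        Var[W] = n(n+1)(2n+1)/24 - sum(t^3-t)/48 = 1710/24 - 66/48 = 69.875.
        z = (W - E[W]) / sqrt(Var[W]) = (17.5 - 22.5) / 8.3591 = -0.5981.
        Two-sided p = 2*Phi(z) = 0.549741.
Step 6: alpha = 0.05. fail to reject H0.

W+ = 17.5, W- = 27.5, W = min = 17.5, p = 0.549741, fail to reject H0.


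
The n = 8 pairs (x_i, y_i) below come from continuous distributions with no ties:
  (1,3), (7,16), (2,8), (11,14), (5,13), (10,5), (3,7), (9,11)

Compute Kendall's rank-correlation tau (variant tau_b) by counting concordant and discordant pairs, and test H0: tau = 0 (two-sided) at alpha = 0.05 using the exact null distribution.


Step 1: Enumerate the 28 unordered pairs (i,j) with i<j and classify each by sign(x_j-x_i) * sign(y_j-y_i).
  (1,2):dx=+6,dy=+13->C; (1,3):dx=+1,dy=+5->C; (1,4):dx=+10,dy=+11->C; (1,5):dx=+4,dy=+10->C
  (1,6):dx=+9,dy=+2->C; (1,7):dx=+2,dy=+4->C; (1,8):dx=+8,dy=+8->C; (2,3):dx=-5,dy=-8->C
  (2,4):dx=+4,dy=-2->D; (2,5):dx=-2,dy=-3->C; (2,6):dx=+3,dy=-11->D; (2,7):dx=-4,dy=-9->C
  (2,8):dx=+2,dy=-5->D; (3,4):dx=+9,dy=+6->C; (3,5):dx=+3,dy=+5->C; (3,6):dx=+8,dy=-3->D
  (3,7):dx=+1,dy=-1->D; (3,8):dx=+7,dy=+3->C; (4,5):dx=-6,dy=-1->C; (4,6):dx=-1,dy=-9->C
  (4,7):dx=-8,dy=-7->C; (4,8):dx=-2,dy=-3->C; (5,6):dx=+5,dy=-8->D; (5,7):dx=-2,dy=-6->C
  (5,8):dx=+4,dy=-2->D; (6,7):dx=-7,dy=+2->D; (6,8):dx=-1,dy=+6->D; (7,8):dx=+6,dy=+4->C
Step 2: C = 19, D = 9, total pairs = 28.
Step 3: tau = (C - D)/(n(n-1)/2) = (19 - 9)/28 = 0.357143.
Step 4: Exact two-sided p-value (enumerate n! = 40320 permutations of y under H0): p = 0.275099.
Step 5: alpha = 0.05. fail to reject H0.

tau_b = 0.3571 (C=19, D=9), p = 0.275099, fail to reject H0.


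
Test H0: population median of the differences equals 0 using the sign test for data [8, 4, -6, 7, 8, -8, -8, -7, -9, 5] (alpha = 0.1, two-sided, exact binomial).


Step 1: Discard zero differences. Original n = 10; n_eff = number of nonzero differences = 10.
Nonzero differences (with sign): +8, +4, -6, +7, +8, -8, -8, -7, -9, +5
Step 2: Count signs: positive = 5, negative = 5.
Step 3: Under H0: P(positive) = 0.5, so the number of positives S ~ Bin(10, 0.5).
Step 4: Two-sided exact p-value = sum of Bin(10,0.5) probabilities at or below the observed probability = 1.000000.
Step 5: alpha = 0.1. fail to reject H0.

n_eff = 10, pos = 5, neg = 5, p = 1.000000, fail to reject H0.


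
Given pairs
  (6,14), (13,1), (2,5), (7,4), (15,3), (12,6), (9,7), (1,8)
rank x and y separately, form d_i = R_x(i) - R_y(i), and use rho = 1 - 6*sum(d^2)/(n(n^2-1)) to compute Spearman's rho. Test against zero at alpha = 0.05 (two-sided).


Step 1: Rank x and y separately (midranks; no ties here).
rank(x): 6->3, 13->7, 2->2, 7->4, 15->8, 12->6, 9->5, 1->1
rank(y): 14->8, 1->1, 5->4, 4->3, 3->2, 6->5, 7->6, 8->7
Step 2: d_i = R_x(i) - R_y(i); compute d_i^2.
  (3-8)^2=25, (7-1)^2=36, (2-4)^2=4, (4-3)^2=1, (8-2)^2=36, (6-5)^2=1, (5-6)^2=1, (1-7)^2=36
sum(d^2) = 140.
Step 3: rho = 1 - 6*140 / (8*(8^2 - 1)) = 1 - 840/504 = -0.666667.
Step 4: Under H0, t = rho * sqrt((n-2)/(1-rho^2)) = -2.1909 ~ t(6).
Step 5: Two-sided p-value from the t-distribution with 6 df = 0.070988.
Step 6: alpha = 0.05. fail to reject H0.

rho = -0.6667, p = 0.070988, fail to reject H0 at alpha = 0.05.


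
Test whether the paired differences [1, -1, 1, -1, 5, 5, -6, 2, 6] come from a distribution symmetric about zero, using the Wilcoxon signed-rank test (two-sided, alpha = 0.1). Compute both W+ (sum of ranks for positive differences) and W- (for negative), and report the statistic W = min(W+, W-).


Step 1: Drop any zero differences (none here) and take |d_i|.
|d| = [1, 1, 1, 1, 5, 5, 6, 2, 6]
Step 2: Midrank |d_i| (ties get averaged ranks).
ranks: |1|->2.5, |1|->2.5, |1|->2.5, |1|->2.5, |5|->6.5, |5|->6.5, |6|->8.5, |2|->5, |6|->8.5
Step 3: Attach original signs; sum ranks with positive sign and with negative sign.
W+ = 2.5 + 2.5 + 6.5 + 6.5 + 5 + 8.5 = 31.5
W- = 2.5 + 2.5 + 8.5 = 13.5
(Check: W+ + W- = 45 should equal n(n+1)/2 = 45.)
Step 4: Test statistic W = min(W+, W-) = 13.5.
Step 5: Ties in |d|, so use the tie-corrected normal approximation.
        E[W] = n(n+1)/4 = 9*10/4 = 22.5.
        Tie groups: |d|=1 (t=4), |d|=5 (t=2), |d|=6 (t=2); sum(t^3 - t) = 72.
        Var[W] = n(n+1)(2n+1)/24 - sum(t^3-t)/48 = 1710/24 - 72/48 = 69.75.
        z = (W - E[W]) / sqrt(Var[W]) = (13.5 - 22.5) / 8.3516 = -1.0776.
        Two-sided p = 2*Phi(z) = 0.281198.
Step 6: alpha = 0.1. fail to reject H0.

W+ = 31.5, W- = 13.5, W = min = 13.5, p = 0.281198, fail to reject H0.


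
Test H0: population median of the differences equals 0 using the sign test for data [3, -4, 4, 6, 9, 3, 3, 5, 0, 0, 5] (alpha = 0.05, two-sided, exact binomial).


Step 1: Discard zero differences. Original n = 11; n_eff = number of nonzero differences = 9.
Nonzero differences (with sign): +3, -4, +4, +6, +9, +3, +3, +5, +5
Step 2: Count signs: positive = 8, negative = 1.
Step 3: Under H0: P(positive) = 0.5, so the number of positives S ~ Bin(9, 0.5).
Step 4: Two-sided exact p-value = sum of Bin(9,0.5) probabilities at or below the observed probability = 0.039062.
Step 5: alpha = 0.05. reject H0.

n_eff = 9, pos = 8, neg = 1, p = 0.039062, reject H0.


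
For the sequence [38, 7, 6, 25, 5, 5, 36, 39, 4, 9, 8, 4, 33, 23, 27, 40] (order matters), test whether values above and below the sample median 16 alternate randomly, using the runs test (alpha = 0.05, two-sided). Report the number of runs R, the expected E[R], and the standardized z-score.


Step 1: Compute median = 16; label A = above, B = below.
Labels in order: ABBABBAABBBBAAAA  (n_A = 8, n_B = 8)
Step 2: Count runs R = 7.
Step 3: Under H0 (random ordering), E[R] = 2*n_A*n_B/(n_A+n_B) + 1 = 2*8*8/16 + 1 = 9.0000.
        Var[R] = 2*n_A*n_B*(2*n_A*n_B - n_A - n_B) / ((n_A+n_B)^2 * (n_A+n_B-1)) = 14336/3840 = 3.7333.
        SD[R] = 1.9322.
Step 4: Continuity-corrected z = (R + 0.5 - E[R]) / SD[R] = (7 + 0.5 - 9.0000) / 1.9322 = -0.7763.
Step 5: Two-sided p-value via normal approximation = 2*(1 - Phi(|z|)) = 0.437558.
Step 6: alpha = 0.05. fail to reject H0.

R = 7, z = -0.7763, p = 0.437558, fail to reject H0.


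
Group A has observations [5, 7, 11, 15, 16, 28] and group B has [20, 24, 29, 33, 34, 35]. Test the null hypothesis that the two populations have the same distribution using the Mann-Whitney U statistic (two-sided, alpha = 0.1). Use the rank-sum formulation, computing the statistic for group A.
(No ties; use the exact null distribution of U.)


Step 1: Combine and sort all 12 observations; assign midranks.
sorted (value, group): (5,X), (7,X), (11,X), (15,X), (16,X), (20,Y), (24,Y), (28,X), (29,Y), (33,Y), (34,Y), (35,Y)
ranks: 5->1, 7->2, 11->3, 15->4, 16->5, 20->6, 24->7, 28->8, 29->9, 33->10, 34->11, 35->12
Step 2: Rank sum for X: R1 = 1 + 2 + 3 + 4 + 5 + 8 = 23.
Step 3: U_X = R1 - n1(n1+1)/2 = 23 - 6*7/2 = 23 - 21 = 2.
       U_Y = n1*n2 - U_X = 36 - 2 = 34.
Step 4: No ties, so the exact null distribution of U (based on enumerating the C(12,6) = 924 equally likely rank assignments) gives the two-sided p-value.
Step 5: p-value = 0.008658; compare to alpha = 0.1. reject H0.

U_X = 2, p = 0.008658, reject H0 at alpha = 0.1.


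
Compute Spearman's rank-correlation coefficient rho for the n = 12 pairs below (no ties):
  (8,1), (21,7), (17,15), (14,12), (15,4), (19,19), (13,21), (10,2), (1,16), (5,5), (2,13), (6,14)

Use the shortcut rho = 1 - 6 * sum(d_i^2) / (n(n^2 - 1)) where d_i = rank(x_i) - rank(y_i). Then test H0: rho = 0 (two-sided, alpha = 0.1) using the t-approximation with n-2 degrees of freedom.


Step 1: Rank x and y separately (midranks; no ties here).
rank(x): 8->5, 21->12, 17->10, 14->8, 15->9, 19->11, 13->7, 10->6, 1->1, 5->3, 2->2, 6->4
rank(y): 1->1, 7->5, 15->9, 12->6, 4->3, 19->11, 21->12, 2->2, 16->10, 5->4, 13->7, 14->8
Step 2: d_i = R_x(i) - R_y(i); compute d_i^2.
  (5-1)^2=16, (12-5)^2=49, (10-9)^2=1, (8-6)^2=4, (9-3)^2=36, (11-11)^2=0, (7-12)^2=25, (6-2)^2=16, (1-10)^2=81, (3-4)^2=1, (2-7)^2=25, (4-8)^2=16
sum(d^2) = 270.
Step 3: rho = 1 - 6*270 / (12*(12^2 - 1)) = 1 - 1620/1716 = 0.055944.
Step 4: Under H0, t = rho * sqrt((n-2)/(1-rho^2)) = 0.1772 ~ t(10).
Step 5: Two-sided p-value from the t-distribution with 10 df = 0.862898.
Step 6: alpha = 0.1. fail to reject H0.

rho = 0.0559, p = 0.862898, fail to reject H0 at alpha = 0.1.


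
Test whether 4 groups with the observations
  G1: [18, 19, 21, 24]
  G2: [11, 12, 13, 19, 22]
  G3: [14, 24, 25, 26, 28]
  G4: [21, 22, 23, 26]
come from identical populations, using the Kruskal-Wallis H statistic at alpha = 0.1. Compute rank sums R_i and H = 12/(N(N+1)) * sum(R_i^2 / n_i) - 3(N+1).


Step 1: Combine all N = 18 observations and assign midranks.
sorted (value, group, rank): (11,G2,1), (12,G2,2), (13,G2,3), (14,G3,4), (18,G1,5), (19,G1,6.5), (19,G2,6.5), (21,G1,8.5), (21,G4,8.5), (22,G2,10.5), (22,G4,10.5), (23,G4,12), (24,G1,13.5), (24,G3,13.5), (25,G3,15), (26,G3,16.5), (26,G4,16.5), (28,G3,18)
Step 2: Sum ranks within each group.
R_1 = 33.5 (n_1 = 4)
R_2 = 23 (n_2 = 5)
R_3 = 67 (n_3 = 5)
R_4 = 47.5 (n_4 = 4)
Step 3: H = 12/(N(N+1)) * sum(R_i^2/n_i) - 3(N+1)
     = 12/(18*19) * (33.5^2/4 + 23^2/5 + 67^2/5 + 47.5^2/4) - 3*19
     = 0.035088 * 1848.22 - 57
     = 7.850000.
Step 4: Ties present; correction factor C = 1 - 30/(18^3 - 18) = 0.994840. Corrected H = 7.850000 / 0.994840 = 7.890716.
Step 5: Under H0, H ~ chi^2(3); p-value = 0.048325.
Step 6: alpha = 0.1. reject H0.

H = 7.8907, df = 3, p = 0.048325, reject H0.


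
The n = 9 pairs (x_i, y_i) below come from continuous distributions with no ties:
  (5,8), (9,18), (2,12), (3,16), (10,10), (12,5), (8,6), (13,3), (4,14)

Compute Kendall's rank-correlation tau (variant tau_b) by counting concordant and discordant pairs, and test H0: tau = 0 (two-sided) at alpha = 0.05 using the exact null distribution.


Step 1: Enumerate the 36 unordered pairs (i,j) with i<j and classify each by sign(x_j-x_i) * sign(y_j-y_i).
  (1,2):dx=+4,dy=+10->C; (1,3):dx=-3,dy=+4->D; (1,4):dx=-2,dy=+8->D; (1,5):dx=+5,dy=+2->C
  (1,6):dx=+7,dy=-3->D; (1,7):dx=+3,dy=-2->D; (1,8):dx=+8,dy=-5->D; (1,9):dx=-1,dy=+6->D
  (2,3):dx=-7,dy=-6->C; (2,4):dx=-6,dy=-2->C; (2,5):dx=+1,dy=-8->D; (2,6):dx=+3,dy=-13->D
  (2,7):dx=-1,dy=-12->C; (2,8):dx=+4,dy=-15->D; (2,9):dx=-5,dy=-4->C; (3,4):dx=+1,dy=+4->C
  (3,5):dx=+8,dy=-2->D; (3,6):dx=+10,dy=-7->D; (3,7):dx=+6,dy=-6->D; (3,8):dx=+11,dy=-9->D
  (3,9):dx=+2,dy=+2->C; (4,5):dx=+7,dy=-6->D; (4,6):dx=+9,dy=-11->D; (4,7):dx=+5,dy=-10->D
  (4,8):dx=+10,dy=-13->D; (4,9):dx=+1,dy=-2->D; (5,6):dx=+2,dy=-5->D; (5,7):dx=-2,dy=-4->C
  (5,8):dx=+3,dy=-7->D; (5,9):dx=-6,dy=+4->D; (6,7):dx=-4,dy=+1->D; (6,8):dx=+1,dy=-2->D
  (6,9):dx=-8,dy=+9->D; (7,8):dx=+5,dy=-3->D; (7,9):dx=-4,dy=+8->D; (8,9):dx=-9,dy=+11->D
Step 2: C = 9, D = 27, total pairs = 36.
Step 3: tau = (C - D)/(n(n-1)/2) = (9 - 27)/36 = -0.500000.
Step 4: Exact two-sided p-value (enumerate n! = 362880 permutations of y under H0): p = 0.075176.
Step 5: alpha = 0.05. fail to reject H0.

tau_b = -0.5000 (C=9, D=27), p = 0.075176, fail to reject H0.


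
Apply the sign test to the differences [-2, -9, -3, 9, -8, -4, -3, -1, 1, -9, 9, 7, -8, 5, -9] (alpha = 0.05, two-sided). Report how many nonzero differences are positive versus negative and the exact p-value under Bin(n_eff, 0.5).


Step 1: Discard zero differences. Original n = 15; n_eff = number of nonzero differences = 15.
Nonzero differences (with sign): -2, -9, -3, +9, -8, -4, -3, -1, +1, -9, +9, +7, -8, +5, -9
Step 2: Count signs: positive = 5, negative = 10.
Step 3: Under H0: P(positive) = 0.5, so the number of positives S ~ Bin(15, 0.5).
Step 4: Two-sided exact p-value = sum of Bin(15,0.5) probabilities at or below the observed probability = 0.301758.
Step 5: alpha = 0.05. fail to reject H0.

n_eff = 15, pos = 5, neg = 10, p = 0.301758, fail to reject H0.


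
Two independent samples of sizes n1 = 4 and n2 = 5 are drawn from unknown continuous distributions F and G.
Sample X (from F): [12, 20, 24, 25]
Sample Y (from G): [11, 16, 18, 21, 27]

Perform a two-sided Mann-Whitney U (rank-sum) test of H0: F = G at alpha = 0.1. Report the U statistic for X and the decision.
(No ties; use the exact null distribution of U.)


Step 1: Combine and sort all 9 observations; assign midranks.
sorted (value, group): (11,Y), (12,X), (16,Y), (18,Y), (20,X), (21,Y), (24,X), (25,X), (27,Y)
ranks: 11->1, 12->2, 16->3, 18->4, 20->5, 21->6, 24->7, 25->8, 27->9
Step 2: Rank sum for X: R1 = 2 + 5 + 7 + 8 = 22.
Step 3: U_X = R1 - n1(n1+1)/2 = 22 - 4*5/2 = 22 - 10 = 12.
       U_Y = n1*n2 - U_X = 20 - 12 = 8.
Step 4: No ties, so the exact null distribution of U (based on enumerating the C(9,4) = 126 equally likely rank assignments) gives the two-sided p-value.
Step 5: p-value = 0.730159; compare to alpha = 0.1. fail to reject H0.

U_X = 12, p = 0.730159, fail to reject H0 at alpha = 0.1.


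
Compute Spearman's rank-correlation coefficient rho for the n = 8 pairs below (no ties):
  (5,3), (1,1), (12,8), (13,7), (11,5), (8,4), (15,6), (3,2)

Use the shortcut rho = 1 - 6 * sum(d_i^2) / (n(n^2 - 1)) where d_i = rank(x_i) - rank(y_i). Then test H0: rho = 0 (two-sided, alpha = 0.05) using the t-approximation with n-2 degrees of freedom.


Step 1: Rank x and y separately (midranks; no ties here).
rank(x): 5->3, 1->1, 12->6, 13->7, 11->5, 8->4, 15->8, 3->2
rank(y): 3->3, 1->1, 8->8, 7->7, 5->5, 4->4, 6->6, 2->2
Step 2: d_i = R_x(i) - R_y(i); compute d_i^2.
  (3-3)^2=0, (1-1)^2=0, (6-8)^2=4, (7-7)^2=0, (5-5)^2=0, (4-4)^2=0, (8-6)^2=4, (2-2)^2=0
sum(d^2) = 8.
Step 3: rho = 1 - 6*8 / (8*(8^2 - 1)) = 1 - 48/504 = 0.904762.
Step 4: Under H0, t = rho * sqrt((n-2)/(1-rho^2)) = 5.2034 ~ t(6).
Step 5: Two-sided p-value from the t-distribution with 6 df = 0.002008.
Step 6: alpha = 0.05. reject H0.

rho = 0.9048, p = 0.002008, reject H0 at alpha = 0.05.


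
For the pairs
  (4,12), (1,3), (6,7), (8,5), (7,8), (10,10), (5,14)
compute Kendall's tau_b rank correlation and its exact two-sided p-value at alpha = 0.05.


Step 1: Enumerate the 21 unordered pairs (i,j) with i<j and classify each by sign(x_j-x_i) * sign(y_j-y_i).
  (1,2):dx=-3,dy=-9->C; (1,3):dx=+2,dy=-5->D; (1,4):dx=+4,dy=-7->D; (1,5):dx=+3,dy=-4->D
  (1,6):dx=+6,dy=-2->D; (1,7):dx=+1,dy=+2->C; (2,3):dx=+5,dy=+4->C; (2,4):dx=+7,dy=+2->C
  (2,5):dx=+6,dy=+5->C; (2,6):dx=+9,dy=+7->C; (2,7):dx=+4,dy=+11->C; (3,4):dx=+2,dy=-2->D
  (3,5):dx=+1,dy=+1->C; (3,6):dx=+4,dy=+3->C; (3,7):dx=-1,dy=+7->D; (4,5):dx=-1,dy=+3->D
  (4,6):dx=+2,dy=+5->C; (4,7):dx=-3,dy=+9->D; (5,6):dx=+3,dy=+2->C; (5,7):dx=-2,dy=+6->D
  (6,7):dx=-5,dy=+4->D
Step 2: C = 11, D = 10, total pairs = 21.
Step 3: tau = (C - D)/(n(n-1)/2) = (11 - 10)/21 = 0.047619.
Step 4: Exact two-sided p-value (enumerate n! = 5040 permutations of y under H0): p = 1.000000.
Step 5: alpha = 0.05. fail to reject H0.

tau_b = 0.0476 (C=11, D=10), p = 1.000000, fail to reject H0.


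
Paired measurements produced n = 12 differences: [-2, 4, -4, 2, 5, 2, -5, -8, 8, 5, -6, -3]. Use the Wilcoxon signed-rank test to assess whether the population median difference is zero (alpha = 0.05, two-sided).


Step 1: Drop any zero differences (none here) and take |d_i|.
|d| = [2, 4, 4, 2, 5, 2, 5, 8, 8, 5, 6, 3]
Step 2: Midrank |d_i| (ties get averaged ranks).
ranks: |2|->2, |4|->5.5, |4|->5.5, |2|->2, |5|->8, |2|->2, |5|->8, |8|->11.5, |8|->11.5, |5|->8, |6|->10, |3|->4
Step 3: Attach original signs; sum ranks with positive sign and with negative sign.
W+ = 5.5 + 2 + 8 + 2 + 11.5 + 8 = 37
W- = 2 + 5.5 + 8 + 11.5 + 10 + 4 = 41
(Check: W+ + W- = 78 should equal n(n+1)/2 = 78.)
Step 4: Test statistic W = min(W+, W-) = 37.
Step 5: Ties in |d|, so use the tie-corrected normal approximation.
        E[W] = n(n+1)/4 = 12*13/4 = 39.
        Tie groups: |d|=2 (t=3), |d|=4 (t=2), |d|=5 (t=3), |d|=8 (t=2); sum(t^3 - t) = 60.
        Var[W] = n(n+1)(2n+1)/24 - sum(t^3-t)/48 = 3900/24 - 60/48 = 161.25.
        z = (W - E[W]) / sqrt(Var[W]) = (37 - 39) / 12.6984 = -0.1575.
        Two-sided p = 2*Phi(z) = 0.874851.
Step 6: alpha = 0.05. fail to reject H0.

W+ = 37, W- = 41, W = min = 37, p = 0.874851, fail to reject H0.


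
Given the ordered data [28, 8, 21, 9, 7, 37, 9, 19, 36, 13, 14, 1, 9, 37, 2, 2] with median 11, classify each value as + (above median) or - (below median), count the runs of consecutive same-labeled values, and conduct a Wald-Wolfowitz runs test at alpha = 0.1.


Step 1: Compute median = 11; label A = above, B = below.
Labels in order: ABABBABAAAABBABB  (n_A = 8, n_B = 8)
Step 2: Count runs R = 10.
Step 3: Under H0 (random ordering), E[R] = 2*n_A*n_B/(n_A+n_B) + 1 = 2*8*8/16 + 1 = 9.0000.
        Var[R] = 2*n_A*n_B*(2*n_A*n_B - n_A - n_B) / ((n_A+n_B)^2 * (n_A+n_B-1)) = 14336/3840 = 3.7333.
        SD[R] = 1.9322.
Step 4: Continuity-corrected z = (R - 0.5 - E[R]) / SD[R] = (10 - 0.5 - 9.0000) / 1.9322 = 0.2588.
Step 5: Two-sided p-value via normal approximation = 2*(1 - Phi(|z|)) = 0.795809.
Step 6: alpha = 0.1. fail to reject H0.

R = 10, z = 0.2588, p = 0.795809, fail to reject H0.


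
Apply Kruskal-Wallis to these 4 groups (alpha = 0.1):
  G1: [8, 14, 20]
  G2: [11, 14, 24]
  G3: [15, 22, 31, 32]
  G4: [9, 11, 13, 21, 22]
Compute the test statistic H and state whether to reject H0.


Step 1: Combine all N = 15 observations and assign midranks.
sorted (value, group, rank): (8,G1,1), (9,G4,2), (11,G2,3.5), (11,G4,3.5), (13,G4,5), (14,G1,6.5), (14,G2,6.5), (15,G3,8), (20,G1,9), (21,G4,10), (22,G3,11.5), (22,G4,11.5), (24,G2,13), (31,G3,14), (32,G3,15)
Step 2: Sum ranks within each group.
R_1 = 16.5 (n_1 = 3)
R_2 = 23 (n_2 = 3)
R_3 = 48.5 (n_3 = 4)
R_4 = 32 (n_4 = 5)
Step 3: H = 12/(N(N+1)) * sum(R_i^2/n_i) - 3(N+1)
     = 12/(15*16) * (16.5^2/3 + 23^2/3 + 48.5^2/4 + 32^2/5) - 3*16
     = 0.050000 * 1059.95 - 48
     = 4.997292.
Step 4: Ties present; correction factor C = 1 - 18/(15^3 - 15) = 0.994643. Corrected H = 4.997292 / 0.994643 = 5.024207.
Step 5: Under H0, H ~ chi^2(3); p-value = 0.170033.
Step 6: alpha = 0.1. fail to reject H0.

H = 5.0242, df = 3, p = 0.170033, fail to reject H0.


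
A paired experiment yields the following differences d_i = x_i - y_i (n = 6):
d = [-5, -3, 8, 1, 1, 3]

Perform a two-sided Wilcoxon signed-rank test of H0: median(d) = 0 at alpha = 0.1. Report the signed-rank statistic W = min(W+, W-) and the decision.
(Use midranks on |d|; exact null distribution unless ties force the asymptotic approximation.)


Step 1: Drop any zero differences (none here) and take |d_i|.
|d| = [5, 3, 8, 1, 1, 3]
Step 2: Midrank |d_i| (ties get averaged ranks).
ranks: |5|->5, |3|->3.5, |8|->6, |1|->1.5, |1|->1.5, |3|->3.5
Step 3: Attach original signs; sum ranks with positive sign and with negative sign.
W+ = 6 + 1.5 + 1.5 + 3.5 = 12.5
W- = 5 + 3.5 = 8.5
(Check: W+ + W- = 21 should equal n(n+1)/2 = 21.)
Step 4: Test statistic W = min(W+, W-) = 8.5.
Step 5: Ties in |d|, so use the tie-corrected normal approximation.
        E[W] = n(n+1)/4 = 6*7/4 = 10.5.
        Tie groups: |d|=1 (t=2), |d|=3 (t=2); sum(t^3 - t) = 12.
        Var[W] = n(n+1)(2n+1)/24 - sum(t^3-t)/48 = 546/24 - 12/48 = 22.5.
        z = (W - E[W]) / sqrt(Var[W]) = (8.5 - 10.5) / 4.7434 = -0.4216.
        Two-sided p = 2*Phi(z) = 0.673290.
Step 6: alpha = 0.1. fail to reject H0.

W+ = 12.5, W- = 8.5, W = min = 8.5, p = 0.673290, fail to reject H0.


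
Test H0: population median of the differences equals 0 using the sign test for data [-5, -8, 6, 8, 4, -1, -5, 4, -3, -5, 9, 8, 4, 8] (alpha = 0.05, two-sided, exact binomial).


Step 1: Discard zero differences. Original n = 14; n_eff = number of nonzero differences = 14.
Nonzero differences (with sign): -5, -8, +6, +8, +4, -1, -5, +4, -3, -5, +9, +8, +4, +8
Step 2: Count signs: positive = 8, negative = 6.
Step 3: Under H0: P(positive) = 0.5, so the number of positives S ~ Bin(14, 0.5).
Step 4: Two-sided exact p-value = sum of Bin(14,0.5) probabilities at or below the observed probability = 0.790527.
Step 5: alpha = 0.05. fail to reject H0.

n_eff = 14, pos = 8, neg = 6, p = 0.790527, fail to reject H0.


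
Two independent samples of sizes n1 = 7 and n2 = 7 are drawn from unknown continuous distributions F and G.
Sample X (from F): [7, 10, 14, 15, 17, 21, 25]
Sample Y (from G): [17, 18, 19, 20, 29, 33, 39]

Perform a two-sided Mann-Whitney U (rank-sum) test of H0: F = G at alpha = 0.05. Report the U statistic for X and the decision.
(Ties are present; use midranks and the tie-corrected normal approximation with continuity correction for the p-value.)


Step 1: Combine and sort all 14 observations; assign midranks.
sorted (value, group): (7,X), (10,X), (14,X), (15,X), (17,X), (17,Y), (18,Y), (19,Y), (20,Y), (21,X), (25,X), (29,Y), (33,Y), (39,Y)
ranks: 7->1, 10->2, 14->3, 15->4, 17->5.5, 17->5.5, 18->7, 19->8, 20->9, 21->10, 25->11, 29->12, 33->13, 39->14
Step 2: Rank sum for X: R1 = 1 + 2 + 3 + 4 + 5.5 + 10 + 11 = 36.5.
Step 3: U_X = R1 - n1(n1+1)/2 = 36.5 - 7*8/2 = 36.5 - 28 = 8.5.
       U_Y = n1*n2 - U_X = 49 - 8.5 = 40.5.
Step 4: Ties are present, so use the tie-corrected normal approximation (with continuity correction) for the p-value.
Step 5: p-value = 0.047401; compare to alpha = 0.05. reject H0.

U_X = 8.5, p = 0.047401, reject H0 at alpha = 0.05.


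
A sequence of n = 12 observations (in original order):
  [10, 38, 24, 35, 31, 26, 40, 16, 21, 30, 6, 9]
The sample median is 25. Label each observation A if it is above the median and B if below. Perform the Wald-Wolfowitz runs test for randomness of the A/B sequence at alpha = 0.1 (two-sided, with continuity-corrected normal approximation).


Step 1: Compute median = 25; label A = above, B = below.
Labels in order: BABAAAABBABB  (n_A = 6, n_B = 6)
Step 2: Count runs R = 7.
Step 3: Under H0 (random ordering), E[R] = 2*n_A*n_B/(n_A+n_B) + 1 = 2*6*6/12 + 1 = 7.0000.
        Var[R] = 2*n_A*n_B*(2*n_A*n_B - n_A - n_B) / ((n_A+n_B)^2 * (n_A+n_B-1)) = 4320/1584 = 2.7273.
        SD[R] = 1.6514.
Step 4: R = E[R], so z = 0 with no continuity correction.
Step 5: Two-sided p-value via normal approximation = 2*(1 - Phi(|z|)) = 1.000000.
Step 6: alpha = 0.1. fail to reject H0.

R = 7, z = 0.0000, p = 1.000000, fail to reject H0.


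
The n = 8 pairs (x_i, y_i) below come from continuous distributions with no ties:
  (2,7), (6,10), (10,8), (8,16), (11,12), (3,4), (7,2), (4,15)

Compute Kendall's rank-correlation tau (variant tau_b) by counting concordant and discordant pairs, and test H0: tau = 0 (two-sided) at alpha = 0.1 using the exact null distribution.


Step 1: Enumerate the 28 unordered pairs (i,j) with i<j and classify each by sign(x_j-x_i) * sign(y_j-y_i).
  (1,2):dx=+4,dy=+3->C; (1,3):dx=+8,dy=+1->C; (1,4):dx=+6,dy=+9->C; (1,5):dx=+9,dy=+5->C
  (1,6):dx=+1,dy=-3->D; (1,7):dx=+5,dy=-5->D; (1,8):dx=+2,dy=+8->C; (2,3):dx=+4,dy=-2->D
  (2,4):dx=+2,dy=+6->C; (2,5):dx=+5,dy=+2->C; (2,6):dx=-3,dy=-6->C; (2,7):dx=+1,dy=-8->D
  (2,8):dx=-2,dy=+5->D; (3,4):dx=-2,dy=+8->D; (3,5):dx=+1,dy=+4->C; (3,6):dx=-7,dy=-4->C
  (3,7):dx=-3,dy=-6->C; (3,8):dx=-6,dy=+7->D; (4,5):dx=+3,dy=-4->D; (4,6):dx=-5,dy=-12->C
  (4,7):dx=-1,dy=-14->C; (4,8):dx=-4,dy=-1->C; (5,6):dx=-8,dy=-8->C; (5,7):dx=-4,dy=-10->C
  (5,8):dx=-7,dy=+3->D; (6,7):dx=+4,dy=-2->D; (6,8):dx=+1,dy=+11->C; (7,8):dx=-3,dy=+13->D
Step 2: C = 17, D = 11, total pairs = 28.
Step 3: tau = (C - D)/(n(n-1)/2) = (17 - 11)/28 = 0.214286.
Step 4: Exact two-sided p-value (enumerate n! = 40320 permutations of y under H0): p = 0.548413.
Step 5: alpha = 0.1. fail to reject H0.

tau_b = 0.2143 (C=17, D=11), p = 0.548413, fail to reject H0.


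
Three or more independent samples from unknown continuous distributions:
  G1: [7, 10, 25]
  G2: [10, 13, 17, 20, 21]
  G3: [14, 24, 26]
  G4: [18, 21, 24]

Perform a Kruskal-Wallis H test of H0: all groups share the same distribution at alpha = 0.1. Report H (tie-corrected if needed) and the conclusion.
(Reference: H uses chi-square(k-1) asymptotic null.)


Step 1: Combine all N = 14 observations and assign midranks.
sorted (value, group, rank): (7,G1,1), (10,G1,2.5), (10,G2,2.5), (13,G2,4), (14,G3,5), (17,G2,6), (18,G4,7), (20,G2,8), (21,G2,9.5), (21,G4,9.5), (24,G3,11.5), (24,G4,11.5), (25,G1,13), (26,G3,14)
Step 2: Sum ranks within each group.
R_1 = 16.5 (n_1 = 3)
R_2 = 30 (n_2 = 5)
R_3 = 30.5 (n_3 = 3)
R_4 = 28 (n_4 = 3)
Step 3: H = 12/(N(N+1)) * sum(R_i^2/n_i) - 3(N+1)
     = 12/(14*15) * (16.5^2/3 + 30^2/5 + 30.5^2/3 + 28^2/3) - 3*15
     = 0.057143 * 842.167 - 45
     = 3.123810.
Step 4: Ties present; correction factor C = 1 - 18/(14^3 - 14) = 0.993407. Corrected H = 3.123810 / 0.993407 = 3.144543.
Step 5: Under H0, H ~ chi^2(3); p-value = 0.369872.
Step 6: alpha = 0.1. fail to reject H0.

H = 3.1445, df = 3, p = 0.369872, fail to reject H0.


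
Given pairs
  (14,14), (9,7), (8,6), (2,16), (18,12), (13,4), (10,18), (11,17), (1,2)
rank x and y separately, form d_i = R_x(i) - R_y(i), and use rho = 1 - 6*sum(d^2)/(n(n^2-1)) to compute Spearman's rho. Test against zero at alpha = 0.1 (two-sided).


Step 1: Rank x and y separately (midranks; no ties here).
rank(x): 14->8, 9->4, 8->3, 2->2, 18->9, 13->7, 10->5, 11->6, 1->1
rank(y): 14->6, 7->4, 6->3, 16->7, 12->5, 4->2, 18->9, 17->8, 2->1
Step 2: d_i = R_x(i) - R_y(i); compute d_i^2.
  (8-6)^2=4, (4-4)^2=0, (3-3)^2=0, (2-7)^2=25, (9-5)^2=16, (7-2)^2=25, (5-9)^2=16, (6-8)^2=4, (1-1)^2=0
sum(d^2) = 90.
Step 3: rho = 1 - 6*90 / (9*(9^2 - 1)) = 1 - 540/720 = 0.250000.
Step 4: Under H0, t = rho * sqrt((n-2)/(1-rho^2)) = 0.6831 ~ t(7).
Step 5: Two-sided p-value from the t-distribution with 7 df = 0.516490.
Step 6: alpha = 0.1. fail to reject H0.

rho = 0.2500, p = 0.516490, fail to reject H0 at alpha = 0.1.


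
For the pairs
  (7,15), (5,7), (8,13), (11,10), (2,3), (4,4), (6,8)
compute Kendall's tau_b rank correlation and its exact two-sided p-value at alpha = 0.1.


Step 1: Enumerate the 21 unordered pairs (i,j) with i<j and classify each by sign(x_j-x_i) * sign(y_j-y_i).
  (1,2):dx=-2,dy=-8->C; (1,3):dx=+1,dy=-2->D; (1,4):dx=+4,dy=-5->D; (1,5):dx=-5,dy=-12->C
  (1,6):dx=-3,dy=-11->C; (1,7):dx=-1,dy=-7->C; (2,3):dx=+3,dy=+6->C; (2,4):dx=+6,dy=+3->C
  (2,5):dx=-3,dy=-4->C; (2,6):dx=-1,dy=-3->C; (2,7):dx=+1,dy=+1->C; (3,4):dx=+3,dy=-3->D
  (3,5):dx=-6,dy=-10->C; (3,6):dx=-4,dy=-9->C; (3,7):dx=-2,dy=-5->C; (4,5):dx=-9,dy=-7->C
  (4,6):dx=-7,dy=-6->C; (4,7):dx=-5,dy=-2->C; (5,6):dx=+2,dy=+1->C; (5,7):dx=+4,dy=+5->C
  (6,7):dx=+2,dy=+4->C
Step 2: C = 18, D = 3, total pairs = 21.
Step 3: tau = (C - D)/(n(n-1)/2) = (18 - 3)/21 = 0.714286.
Step 4: Exact two-sided p-value (enumerate n! = 5040 permutations of y under H0): p = 0.030159.
Step 5: alpha = 0.1. reject H0.

tau_b = 0.7143 (C=18, D=3), p = 0.030159, reject H0.


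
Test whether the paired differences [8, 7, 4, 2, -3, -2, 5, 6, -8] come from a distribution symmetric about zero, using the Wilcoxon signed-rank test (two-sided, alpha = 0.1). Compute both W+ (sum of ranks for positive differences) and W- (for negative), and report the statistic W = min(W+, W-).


Step 1: Drop any zero differences (none here) and take |d_i|.
|d| = [8, 7, 4, 2, 3, 2, 5, 6, 8]
Step 2: Midrank |d_i| (ties get averaged ranks).
ranks: |8|->8.5, |7|->7, |4|->4, |2|->1.5, |3|->3, |2|->1.5, |5|->5, |6|->6, |8|->8.5
Step 3: Attach original signs; sum ranks with positive sign and with negative sign.
W+ = 8.5 + 7 + 4 + 1.5 + 5 + 6 = 32
W- = 3 + 1.5 + 8.5 = 13
(Check: W+ + W- = 45 should equal n(n+1)/2 = 45.)
Step 4: Test statistic W = min(W+, W-) = 13.
Step 5: Ties in |d|, so use the tie-corrected normal approximation.
        E[W] = n(n+1)/4 = 9*10/4 = 22.5.
        Tie groups: |d|=2 (t=2), |d|=8 (t=2); sum(t^3 - t) = 12.
        Var[W] = n(n+1)(2n+1)/24 - sum(t^3-t)/48 = 1710/24 - 12/48 = 71.
        z = (W - E[W]) / sqrt(Var[W]) = (13 - 22.5) / 8.4261 = -1.1274.
        Two-sided p = 2*Phi(z) = 0.259555.
Step 6: alpha = 0.1. fail to reject H0.

W+ = 32, W- = 13, W = min = 13, p = 0.259555, fail to reject H0.


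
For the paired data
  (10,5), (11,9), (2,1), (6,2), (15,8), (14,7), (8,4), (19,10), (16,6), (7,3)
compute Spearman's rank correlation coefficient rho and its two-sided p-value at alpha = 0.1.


Step 1: Rank x and y separately (midranks; no ties here).
rank(x): 10->5, 11->6, 2->1, 6->2, 15->8, 14->7, 8->4, 19->10, 16->9, 7->3
rank(y): 5->5, 9->9, 1->1, 2->2, 8->8, 7->7, 4->4, 10->10, 6->6, 3->3
Step 2: d_i = R_x(i) - R_y(i); compute d_i^2.
  (5-5)^2=0, (6-9)^2=9, (1-1)^2=0, (2-2)^2=0, (8-8)^2=0, (7-7)^2=0, (4-4)^2=0, (10-10)^2=0, (9-6)^2=9, (3-3)^2=0
sum(d^2) = 18.
Step 3: rho = 1 - 6*18 / (10*(10^2 - 1)) = 1 - 108/990 = 0.890909.
Step 4: Under H0, t = rho * sqrt((n-2)/(1-rho^2)) = 5.5482 ~ t(8).
Step 5: Two-sided p-value from the t-distribution with 8 df = 0.000542.
Step 6: alpha = 0.1. reject H0.

rho = 0.8909, p = 0.000542, reject H0 at alpha = 0.1.


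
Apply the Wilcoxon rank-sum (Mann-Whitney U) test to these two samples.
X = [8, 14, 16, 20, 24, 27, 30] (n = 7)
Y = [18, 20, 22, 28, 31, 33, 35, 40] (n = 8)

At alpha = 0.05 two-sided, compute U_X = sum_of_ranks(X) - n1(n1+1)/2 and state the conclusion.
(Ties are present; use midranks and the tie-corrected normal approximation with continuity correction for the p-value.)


Step 1: Combine and sort all 15 observations; assign midranks.
sorted (value, group): (8,X), (14,X), (16,X), (18,Y), (20,X), (20,Y), (22,Y), (24,X), (27,X), (28,Y), (30,X), (31,Y), (33,Y), (35,Y), (40,Y)
ranks: 8->1, 14->2, 16->3, 18->4, 20->5.5, 20->5.5, 22->7, 24->8, 27->9, 28->10, 30->11, 31->12, 33->13, 35->14, 40->15
Step 2: Rank sum for X: R1 = 1 + 2 + 3 + 5.5 + 8 + 9 + 11 = 39.5.
Step 3: U_X = R1 - n1(n1+1)/2 = 39.5 - 7*8/2 = 39.5 - 28 = 11.5.
       U_Y = n1*n2 - U_X = 56 - 11.5 = 44.5.
Step 4: Ties are present, so use the tie-corrected normal approximation (with continuity correction) for the p-value.
Step 5: p-value = 0.063840; compare to alpha = 0.05. fail to reject H0.

U_X = 11.5, p = 0.063840, fail to reject H0 at alpha = 0.05.


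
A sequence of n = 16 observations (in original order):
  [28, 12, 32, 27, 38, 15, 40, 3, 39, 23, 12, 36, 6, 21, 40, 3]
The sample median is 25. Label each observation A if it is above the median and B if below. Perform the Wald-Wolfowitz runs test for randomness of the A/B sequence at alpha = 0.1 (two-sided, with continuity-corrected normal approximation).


Step 1: Compute median = 25; label A = above, B = below.
Labels in order: ABAAABABABBABBAB  (n_A = 8, n_B = 8)
Step 2: Count runs R = 12.
Step 3: Under H0 (random ordering), E[R] = 2*n_A*n_B/(n_A+n_B) + 1 = 2*8*8/16 + 1 = 9.0000.
        Var[R] = 2*n_A*n_B*(2*n_A*n_B - n_A - n_B) / ((n_A+n_B)^2 * (n_A+n_B-1)) = 14336/3840 = 3.7333.
        SD[R] = 1.9322.
Step 4: Continuity-corrected z = (R - 0.5 - E[R]) / SD[R] = (12 - 0.5 - 9.0000) / 1.9322 = 1.2939.
Step 5: Two-sided p-value via normal approximation = 2*(1 - Phi(|z|)) = 0.195709.
Step 6: alpha = 0.1. fail to reject H0.

R = 12, z = 1.2939, p = 0.195709, fail to reject H0.


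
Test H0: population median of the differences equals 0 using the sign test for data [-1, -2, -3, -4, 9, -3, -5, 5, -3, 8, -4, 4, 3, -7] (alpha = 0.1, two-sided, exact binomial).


Step 1: Discard zero differences. Original n = 14; n_eff = number of nonzero differences = 14.
Nonzero differences (with sign): -1, -2, -3, -4, +9, -3, -5, +5, -3, +8, -4, +4, +3, -7
Step 2: Count signs: positive = 5, negative = 9.
Step 3: Under H0: P(positive) = 0.5, so the number of positives S ~ Bin(14, 0.5).
Step 4: Two-sided exact p-value = sum of Bin(14,0.5) probabilities at or below the observed probability = 0.423950.
Step 5: alpha = 0.1. fail to reject H0.

n_eff = 14, pos = 5, neg = 9, p = 0.423950, fail to reject H0.


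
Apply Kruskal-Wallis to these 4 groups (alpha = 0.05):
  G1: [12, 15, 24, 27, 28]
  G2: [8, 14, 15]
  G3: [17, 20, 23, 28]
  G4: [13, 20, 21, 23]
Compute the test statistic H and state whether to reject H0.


Step 1: Combine all N = 16 observations and assign midranks.
sorted (value, group, rank): (8,G2,1), (12,G1,2), (13,G4,3), (14,G2,4), (15,G1,5.5), (15,G2,5.5), (17,G3,7), (20,G3,8.5), (20,G4,8.5), (21,G4,10), (23,G3,11.5), (23,G4,11.5), (24,G1,13), (27,G1,14), (28,G1,15.5), (28,G3,15.5)
Step 2: Sum ranks within each group.
R_1 = 50 (n_1 = 5)
R_2 = 10.5 (n_2 = 3)
R_3 = 42.5 (n_3 = 4)
R_4 = 33 (n_4 = 4)
Step 3: H = 12/(N(N+1)) * sum(R_i^2/n_i) - 3(N+1)
     = 12/(16*17) * (50^2/5 + 10.5^2/3 + 42.5^2/4 + 33^2/4) - 3*17
     = 0.044118 * 1260.56 - 51
     = 4.613051.
Step 4: Ties present; correction factor C = 1 - 24/(16^3 - 16) = 0.994118. Corrected H = 4.613051 / 0.994118 = 4.640348.
Step 5: Under H0, H ~ chi^2(3); p-value = 0.200108.
Step 6: alpha = 0.05. fail to reject H0.

H = 4.6403, df = 3, p = 0.200108, fail to reject H0.


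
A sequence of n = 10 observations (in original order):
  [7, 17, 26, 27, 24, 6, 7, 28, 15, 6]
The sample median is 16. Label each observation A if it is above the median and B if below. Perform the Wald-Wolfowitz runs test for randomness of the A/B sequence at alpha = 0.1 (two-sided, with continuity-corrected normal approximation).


Step 1: Compute median = 16; label A = above, B = below.
Labels in order: BAAAABBABB  (n_A = 5, n_B = 5)
Step 2: Count runs R = 5.
Step 3: Under H0 (random ordering), E[R] = 2*n_A*n_B/(n_A+n_B) + 1 = 2*5*5/10 + 1 = 6.0000.
        Var[R] = 2*n_A*n_B*(2*n_A*n_B - n_A - n_B) / ((n_A+n_B)^2 * (n_A+n_B-1)) = 2000/900 = 2.2222.
        SD[R] = 1.4907.
Step 4: Continuity-corrected z = (R + 0.5 - E[R]) / SD[R] = (5 + 0.5 - 6.0000) / 1.4907 = -0.3354.
Step 5: Two-sided p-value via normal approximation = 2*(1 - Phi(|z|)) = 0.737316.
Step 6: alpha = 0.1. fail to reject H0.

R = 5, z = -0.3354, p = 0.737316, fail to reject H0.
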